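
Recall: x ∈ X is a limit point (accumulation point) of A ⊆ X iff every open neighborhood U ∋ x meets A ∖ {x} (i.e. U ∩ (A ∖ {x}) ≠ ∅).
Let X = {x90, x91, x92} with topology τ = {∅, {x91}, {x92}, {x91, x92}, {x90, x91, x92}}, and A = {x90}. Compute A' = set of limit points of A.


A' = ∅

For each x ∈ X, list the open sets U ∈ τ with x ∈ U, then check whether U ∩ (A ∖ {x}) ≠ ∅ for every such U.
  x = x90: open {x90, x91, x92} ∋ x has {x90, x91, x92} ∩ (A ∖ {x90}) = ∅, so x is NOT a limit point.
  x = x91: open {x91} ∋ x has {x91} ∩ (A ∖ {x91}) = ∅, so x is NOT a limit point.
  x = x92: open {x92} ∋ x has {x92} ∩ (A ∖ {x92}) = ∅, so x is NOT a limit point.
Collecting: A' = ∅.


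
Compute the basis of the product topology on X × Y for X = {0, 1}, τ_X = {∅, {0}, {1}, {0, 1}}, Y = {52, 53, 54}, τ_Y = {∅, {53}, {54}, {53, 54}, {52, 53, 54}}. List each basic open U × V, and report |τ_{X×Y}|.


Basis B = {∅ × ∅, {0} × {53}, {0} × {54}, {1} × {53}, {1} × {54}, {0} × {53, 54}, {0, 1} × {53}, {0, 1} × {54}, {1} × {53, 54}, {0} × {52, 53, 54}, {1} × {52, 53, 54}, {0, 1} × {53, 54}, {0, 1} × {52, 53, 54}}; |τ_{X×Y}| = 25.

Enumerate products U × V with U ∈ τ_X, V ∈ τ_Y (deduplicated):
  ∅ × ∅ = {} (∅)
  {0} × {53} = {(0,53)}
  {0} × {54} = {(0,54)}
  {1} × {53} = {(1,53)}
  {1} × {54} = {(1,54)}
  {0} × {53, 54} = {(0,53), (0,54)}
  {0, 1} × {53} = {(0,53), (1,53)}
  {0, 1} × {54} = {(0,54), (1,54)}
  {1} × {53, 54} = {(1,53), (1,54)}
  {0} × {52, 53, 54} = {(0,52), (0,53), (0,54)}
  {1} × {52, 53, 54} = {(1,52), (1,53), (1,54)}
  {0, 1} × {53, 54} = {(0,53), (0,54), (1,53), (1,54)}
  {0, 1} × {52, 53, 54} = {(0,52), (0,53), (0,54), (1,52), (1,53), (1,54)}
These 13 distinct sets form the basis B.
Close under arbitrary unions to get τ_{X×Y}; counting gives |τ_{X×Y}| = 25.


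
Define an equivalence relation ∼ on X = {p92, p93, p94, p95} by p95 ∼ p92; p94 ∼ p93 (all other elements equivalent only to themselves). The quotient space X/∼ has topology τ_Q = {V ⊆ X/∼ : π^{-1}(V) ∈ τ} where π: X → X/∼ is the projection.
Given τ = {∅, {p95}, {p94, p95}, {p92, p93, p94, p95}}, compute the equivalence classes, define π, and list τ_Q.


X/∼ = {[p92=p95], [p93=p94]}; |τ_Q| = 2.

Equivalence classes: [p92=p95], [p93=p94].
Quotient map π: X → X/∼ sends p92 ↦ [p92=p95], p93 ↦ [p93=p94], p94 ↦ [p93=p94], p95 ↦ [p92=p95].
For each subset V ⊆ X/∼, compute π^{-1}(V) ⊆ X and check whether π^{-1}(V) ∈ τ. V is open in τ_Q iff π^{-1}(V) ∈ τ.
  V = {}: π^{-1}(V) = ∅ ∈ τ ✓.
  V = {[p92=p95]}: π^{-1}(V) = {p92, p95} ∉ τ ✗.
  V = {[p93=p94]}: π^{-1}(V) = {p93, p94} ∉ τ ✗.
  V = {[p92=p95], [p93=p94]}: π^{-1}(V) = {p92, p93, p94, p95} ∈ τ ✓.
Open sets in the quotient: τ_Q = {{}, {[p92=p95], [p93=p94]}} (2 elements).


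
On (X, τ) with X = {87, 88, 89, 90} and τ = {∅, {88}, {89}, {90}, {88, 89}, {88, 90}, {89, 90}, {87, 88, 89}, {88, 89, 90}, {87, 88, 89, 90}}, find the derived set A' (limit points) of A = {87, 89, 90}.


A' = {87}

For each x ∈ X, list the open sets U ∈ τ with x ∈ U, then check whether U ∩ (A ∖ {x}) ≠ ∅ for every such U.
  x = 87: opens ∋ x are {87, 88, 89}, {87, 88, 89, 90}; each meets A ∖ {87}, so x IS a limit point.
  x = 88: open {88} ∋ x has {88} ∩ (A ∖ {88}) = ∅, so x is NOT a limit point.
  x = 89: open {89} ∋ x has {89} ∩ (A ∖ {89}) = ∅, so x is NOT a limit point.
  x = 90: open {90} ∋ x has {90} ∩ (A ∖ {90}) = ∅, so x is NOT a limit point.
Collecting: A' = {87}.


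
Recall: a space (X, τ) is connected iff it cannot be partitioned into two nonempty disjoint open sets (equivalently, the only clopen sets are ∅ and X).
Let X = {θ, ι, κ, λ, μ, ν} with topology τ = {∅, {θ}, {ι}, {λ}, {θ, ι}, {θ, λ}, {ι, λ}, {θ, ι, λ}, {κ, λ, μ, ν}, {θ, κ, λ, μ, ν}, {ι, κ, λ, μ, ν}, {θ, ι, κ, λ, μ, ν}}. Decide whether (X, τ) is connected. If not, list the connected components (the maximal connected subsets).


(X, τ) is disconnected; components = [{θ}, {ι}, {κ, λ, μ, ν}].

Find clopen sets (U ∈ τ with X ∖ U ∈ τ):
  U = ∅, X ∖ U = {θ, ι, κ, λ, μ, ν} — both open, so U is clopen.
  U = {θ}, X ∖ U = {ι, κ, λ, μ, ν} — both open, so U is clopen.
  U = {ι}, X ∖ U = {θ, κ, λ, μ, ν} — both open, so U is clopen.
  U = {θ, ι}, X ∖ U = {κ, λ, μ, ν} — both open, so U is clopen.
  U = {κ, λ, μ, ν}, X ∖ U = {θ, ι} — both open, so U is clopen.
  U = {θ, κ, λ, μ, ν}, X ∖ U = {ι} — both open, so U is clopen.
  U = {ι, κ, λ, μ, ν}, X ∖ U = {θ} — both open, so U is clopen.
  U = {θ, ι, κ, λ, μ, ν}, X ∖ U = ∅ — both open, so U is clopen.
Nontrivial clopen(s) exist: e.g. {θ, ι}. So (X, τ) is disconnected.
Compute connected components by grouping points that agree on all clopens:
  component: {θ}
  component: {ι}
  component: {κ, λ, μ, ν}


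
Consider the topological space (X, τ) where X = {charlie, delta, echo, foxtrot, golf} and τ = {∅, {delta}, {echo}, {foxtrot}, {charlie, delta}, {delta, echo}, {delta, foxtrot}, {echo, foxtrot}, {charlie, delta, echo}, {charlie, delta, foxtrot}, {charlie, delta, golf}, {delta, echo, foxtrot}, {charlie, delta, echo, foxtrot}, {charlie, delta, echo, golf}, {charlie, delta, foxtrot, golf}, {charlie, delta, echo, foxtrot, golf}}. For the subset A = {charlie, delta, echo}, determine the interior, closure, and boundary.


int(A) = {charlie, delta, echo}, cl(A) = {charlie, delta, echo, golf}, ∂A = {golf}.

Closed sets in (X, τ) are complements of opens:
  closed(X, τ) = {∅, {echo}, {foxtrot}, {golf}, {charlie, golf}, {echo, foxtrot}, {echo, golf}, {foxtrot, golf}, {charlie, delta, golf}, {charlie, echo, golf}, {charlie, foxtrot, golf}, {echo, foxtrot, golf}, {charlie, delta, echo, golf}, {charlie, delta, foxtrot, golf}, {charlie, echo, foxtrot, golf}, {charlie, delta, echo, foxtrot, golf}}.
int(A) = ⋃ {U ∈ τ : U ⊆ A}. Opens contained in A: ∅, {delta}, {echo}, {charlie, delta}, {delta, echo}, {charlie, delta, echo}.
Taking the union of these: int(A) = {charlie, delta, echo}.
cl(A) = ⋂ {C closed : A ⊆ C}. Closed sets containing A: {charlie, delta, echo, golf}, {charlie, delta, echo, foxtrot, golf}.
Intersecting these: cl(A) = {charlie, delta, echo, golf}.
∂A = cl(A) ∖ int(A) = {charlie, delta, echo, golf} ∖ {charlie, delta, echo} = {golf}.


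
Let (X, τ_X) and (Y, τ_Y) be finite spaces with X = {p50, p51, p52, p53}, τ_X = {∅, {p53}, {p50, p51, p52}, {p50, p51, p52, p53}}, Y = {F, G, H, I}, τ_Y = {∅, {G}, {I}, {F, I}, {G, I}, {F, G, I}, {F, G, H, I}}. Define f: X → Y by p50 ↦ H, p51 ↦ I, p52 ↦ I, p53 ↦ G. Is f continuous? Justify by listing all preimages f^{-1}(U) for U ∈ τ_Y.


f is NOT continuous.

Compute f^{-1}(U) for each U ∈ τ_Y:
  U = ∅: f^{-1}(U) = ∅ ∈ τ_X ✓.
  U = {G}: f^{-1}(U) = {p53} ∈ τ_X ✓.
  U = {I}: f^{-1}(U) = {p51, p52} ∉ τ_X ✗.
  U = {F, I}: f^{-1}(U) = {p51, p52} ∉ τ_X ✗.
  U = {G, I}: f^{-1}(U) = {p51, p52, p53} ∉ τ_X ✗.
  U = {F, G, I}: f^{-1}(U) = {p51, p52, p53} ∉ τ_X ✗.
  U = {F, G, H, I}: f^{-1}(U) = {p50, p51, p52, p53} ∈ τ_X ✓.
Found U = {I} with f^{-1}(U) = {p51, p52} not in τ_X. Therefore f is NOT continuous.


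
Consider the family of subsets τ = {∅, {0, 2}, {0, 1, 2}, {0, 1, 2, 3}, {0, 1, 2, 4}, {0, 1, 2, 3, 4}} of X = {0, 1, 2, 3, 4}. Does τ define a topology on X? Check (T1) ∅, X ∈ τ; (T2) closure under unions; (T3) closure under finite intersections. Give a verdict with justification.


τ IS a topology on X.

Axiom (T1): ∅ ∈ τ? Yes; X ∈ τ? Yes.
Axiom (T2/T3): check pairwise unions and intersections of members of τ.
All pairwise intersections and unions checked — each lies in τ. Therefore τ satisfies (T1), (T2), (T3): it IS a topology on X.


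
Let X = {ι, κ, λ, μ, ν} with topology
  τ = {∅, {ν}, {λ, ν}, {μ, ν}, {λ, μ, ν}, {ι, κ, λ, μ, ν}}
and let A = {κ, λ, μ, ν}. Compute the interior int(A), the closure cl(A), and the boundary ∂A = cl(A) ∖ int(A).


int(A) = {λ, μ, ν}, cl(A) = {ι, κ, λ, μ, ν}, ∂A = {ι, κ}.

Closed sets in (X, τ) are complements of opens:
  closed(X, τ) = {∅, {ι, κ}, {ι, κ, λ}, {ι, κ, μ}, {ι, κ, λ, μ}, {ι, κ, λ, μ, ν}}.
int(A) = ⋃ {U ∈ τ : U ⊆ A}. Opens contained in A: ∅, {ν}, {λ, ν}, {μ, ν}, {λ, μ, ν}.
Taking the union of these: int(A) = {λ, μ, ν}.
cl(A) = ⋂ {C closed : A ⊆ C}. Closed sets containing A: {ι, κ, λ, μ, ν}.
Intersecting these: cl(A) = {ι, κ, λ, μ, ν}.
∂A = cl(A) ∖ int(A) = {ι, κ, λ, μ, ν} ∖ {λ, μ, ν} = {ι, κ}.


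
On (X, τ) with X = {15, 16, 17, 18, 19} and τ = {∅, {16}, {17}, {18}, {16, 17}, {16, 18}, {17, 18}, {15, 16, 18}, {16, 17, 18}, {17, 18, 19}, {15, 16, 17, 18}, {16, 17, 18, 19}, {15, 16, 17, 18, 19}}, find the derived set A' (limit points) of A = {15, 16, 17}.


A' = {15, 19}

For each x ∈ X, list the open sets U ∈ τ with x ∈ U, then check whether U ∩ (A ∖ {x}) ≠ ∅ for every such U.
  x = 15: opens ∋ x are {15, 16, 18}, {15, 16, 17, 18}, {15, 16, 17, 18, 19}; each meets A ∖ {15}, so x IS a limit point.
  x = 16: open {16} ∋ x has {16} ∩ (A ∖ {16}) = ∅, so x is NOT a limit point.
  x = 17: open {17} ∋ x has {17} ∩ (A ∖ {17}) = ∅, so x is NOT a limit point.
  x = 18: open {18} ∋ x has {18} ∩ (A ∖ {18}) = ∅, so x is NOT a limit point.
  x = 19: opens ∋ x are {17, 18, 19}, {16, 17, 18, 19}, {15, 16, 17, 18, 19}; each meets A ∖ {19}, so x IS a limit point.
Collecting: A' = {15, 19}.


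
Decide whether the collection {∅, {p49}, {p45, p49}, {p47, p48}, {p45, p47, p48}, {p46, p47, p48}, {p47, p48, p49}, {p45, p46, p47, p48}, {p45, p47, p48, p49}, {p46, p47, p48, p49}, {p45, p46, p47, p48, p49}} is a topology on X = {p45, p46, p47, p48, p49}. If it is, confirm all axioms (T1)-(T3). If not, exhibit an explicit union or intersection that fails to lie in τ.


τ is NOT a topology on X.

Axiom (T1): ∅ ∈ τ? Yes; X ∈ τ? Yes.
Axiom (T2/T3): check pairwise unions and intersections of members of τ.
Counterexample for (T3): {p45, p49} ∩ {p45, p47, p48} = {p45} ∉ τ. Therefore τ is NOT a topology.


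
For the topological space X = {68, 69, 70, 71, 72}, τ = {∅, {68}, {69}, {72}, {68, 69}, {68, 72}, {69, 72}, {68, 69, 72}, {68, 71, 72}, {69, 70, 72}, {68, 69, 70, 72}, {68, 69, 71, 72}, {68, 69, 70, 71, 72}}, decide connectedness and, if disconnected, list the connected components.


(X, τ) is connected.

Find clopen sets (U ∈ τ with X ∖ U ∈ τ):
  U = ∅, X ∖ U = {68, 69, 70, 71, 72} — both open, so U is clopen.
  U = {68, 69, 70, 71, 72}, X ∖ U = ∅ — both open, so U is clopen.
Only trivial clopens (∅ and X) exist, so (X, τ) is connected.
Compute connected components by grouping points that agree on all clopens:
  component: {68, 69, 70, 71, 72}


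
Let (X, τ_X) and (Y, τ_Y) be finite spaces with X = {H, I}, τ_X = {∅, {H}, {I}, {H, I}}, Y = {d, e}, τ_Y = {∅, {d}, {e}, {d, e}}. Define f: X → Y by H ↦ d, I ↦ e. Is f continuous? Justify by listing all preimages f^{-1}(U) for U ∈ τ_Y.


f IS continuous.

Compute f^{-1}(U) for each U ∈ τ_Y:
  U = ∅: f^{-1}(U) = ∅ ∈ τ_X ✓.
  U = {d}: f^{-1}(U) = {H} ∈ τ_X ✓.
  U = {e}: f^{-1}(U) = {I} ∈ τ_X ✓.
  U = {d, e}: f^{-1}(U) = {H, I} ∈ τ_X ✓.
Every preimage lies in τ_X, so f IS continuous.


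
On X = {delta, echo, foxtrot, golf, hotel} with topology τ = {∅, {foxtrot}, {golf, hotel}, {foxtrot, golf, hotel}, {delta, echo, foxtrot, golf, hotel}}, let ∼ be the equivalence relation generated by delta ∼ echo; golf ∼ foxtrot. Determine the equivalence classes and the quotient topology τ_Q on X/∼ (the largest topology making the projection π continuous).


X/∼ = {[delta=echo], [foxtrot=golf], [hotel]}; |τ_Q| = 3.

Equivalence classes: [delta=echo], [foxtrot=golf], [hotel].
Quotient map π: X → X/∼ sends delta ↦ [delta=echo], echo ↦ [delta=echo], foxtrot ↦ [foxtrot=golf], golf ↦ [foxtrot=golf], hotel ↦ [hotel].
For each subset V ⊆ X/∼, compute π^{-1}(V) ⊆ X and check whether π^{-1}(V) ∈ τ. V is open in τ_Q iff π^{-1}(V) ∈ τ.
  V = {}: π^{-1}(V) = ∅ ∈ τ ✓.
  V = {[delta=echo]}: π^{-1}(V) = {delta, echo} ∉ τ ✗.
  V = {[foxtrot=golf]}: π^{-1}(V) = {foxtrot, golf} ∉ τ ✗.
  V = {[delta=echo], [foxtrot=golf]}: π^{-1}(V) = {delta, echo, foxtrot, golf} ∉ τ ✗.
  V = {[hotel]}: π^{-1}(V) = {hotel} ∉ τ ✗.
  V = {[delta=echo], [hotel]}: π^{-1}(V) = {delta, echo, hotel} ∉ τ ✗.
  V = {[foxtrot=golf], [hotel]}: π^{-1}(V) = {foxtrot, golf, hotel} ∈ τ ✓.
  V = {[delta=echo], [foxtrot=golf], [hotel]}: π^{-1}(V) = {delta, echo, foxtrot, golf, hotel} ∈ τ ✓.
Open sets in the quotient: τ_Q = {{}, {[foxtrot=golf], [hotel]}, {[delta=echo], [foxtrot=golf], [hotel]}} (3 elements).


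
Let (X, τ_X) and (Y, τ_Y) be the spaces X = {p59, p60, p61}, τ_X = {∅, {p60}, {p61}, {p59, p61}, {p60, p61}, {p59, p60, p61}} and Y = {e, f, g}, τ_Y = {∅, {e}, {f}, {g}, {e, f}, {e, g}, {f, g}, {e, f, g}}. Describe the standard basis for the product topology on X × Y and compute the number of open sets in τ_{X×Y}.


Basis B = {∅ × ∅, {p60} × {e}, {p60} × {f}, {p60} × {g}, {p61} × {e}, {p61} × {f}, {p61} × {g}, {p59, p61} × {e}, {p59, p61} × {f}, {p59, p61} × {g}, {p60} × {e, f}, {p60} × {e, g}, {p60, p61} × {e}, {p60} × {f, g}, {p60, p61} × {f}, {p60, p61} × {g}, {p61} × {e, f}, {p61} × {e, g}, {p61} × {f, g}, {p59, p60, p61} × {e}, {p59, p60, p61} × {f}, {p59, p60, p61} × {g}, {p60} × {e, f, g}, {p61} × {e, f, g}, {p59, p61} × {e, f}, {p59, p61} × {e, g}, {p59, p61} × {f, g}, {p60, p61} × {e, f}, {p60, p61} × {e, g}, {p60, p61} × {f, g}, {p59, p61} × {e, f, g}, {p59, p60, p61} × {e, f}, {p59, p60, p61} × {e, g}, {p59, p60, p61} × {f, g}, {p60, p61} × {e, f, g}, {p59, p60, p61} × {e, f, g}}; |τ_{X×Y}| = 216.

Enumerate products U × V with U ∈ τ_X, V ∈ τ_Y (deduplicated):
  ∅ × ∅ = {} (∅)
  {p60} × {e} = {(p60,e)}
  {p60} × {f} = {(p60,f)}
  {p60} × {g} = {(p60,g)}
  {p61} × {e} = {(p61,e)}
  {p61} × {f} = {(p61,f)}
  {p61} × {g} = {(p61,g)}
  {p59, p61} × {e} = {(p59,e), (p61,e)}
  {p59, p61} × {f} = {(p59,f), (p61,f)}
  {p59, p61} × {g} = {(p59,g), (p61,g)}
  {p60} × {e, f} = {(p60,e), (p60,f)}
  {p60} × {e, g} = {(p60,e), (p60,g)}
  {p60, p61} × {e} = {(p60,e), (p61,e)}
  {p60} × {f, g} = {(p60,f), (p60,g)}
  {p60, p61} × {f} = {(p60,f), (p61,f)}
  {p60, p61} × {g} = {(p60,g), (p61,g)}
  {p61} × {e, f} = {(p61,e), (p61,f)}
  {p61} × {e, g} = {(p61,e), (p61,g)}
  {p61} × {f, g} = {(p61,f), (p61,g)}
  {p59, p60, p61} × {e} = {(p59,e), (p60,e), (p61,e)}
  {p59, p60, p61} × {f} = {(p59,f), (p60,f), (p61,f)}
  {p59, p60, p61} × {g} = {(p59,g), (p60,g), (p61,g)}
  {p60} × {e, f, g} = {(p60,e), (p60,f), (p60,g)}
  {p61} × {e, f, g} = {(p61,e), (p61,f), (p61,g)}
  {p59, p61} × {e, f} = {(p59,e), (p59,f), (p61,e), (p61,f)}
  {p59, p61} × {e, g} = {(p59,e), (p59,g), (p61,e), (p61,g)}
  {p59, p61} × {f, g} = {(p59,f), (p59,g), (p61,f), (p61,g)}
  {p60, p61} × {e, f} = {(p60,e), (p60,f), (p61,e), (p61,f)}
  {p60, p61} × {e, g} = {(p60,e), (p60,g), (p61,e), (p61,g)}
  {p60, p61} × {f, g} = {(p60,f), (p60,g), (p61,f), (p61,g)}
  {p59, p61} × {e, f, g} = {(p59,e), (p59,f), (p59,g), (p61,e), (p61,f), (p61,g)}
  {p59, p60, p61} × {e, f} = {(p59,e), (p59,f), (p60,e), (p60,f), (p61,e), (p61,f)}
  {p59, p60, p61} × {e, g} = {(p59,e), (p59,g), (p60,e), (p60,g), (p61,e), (p61,g)}
  {p59, p60, p61} × {f, g} = {(p59,f), (p59,g), (p60,f), (p60,g), (p61,f), (p61,g)}
  {p60, p61} × {e, f, g} = {(p60,e), (p60,f), (p60,g), (p61,e), (p61,f), (p61,g)}
  {p59, p60, p61} × {e, f, g} = {(p59,e), (p59,f), (p59,g), (p60,e), (p60,f), (p60,g), (p61,e), (p61,f), (p61,g)}
These 36 distinct sets form the basis B.
Close under arbitrary unions to get τ_{X×Y}; counting gives |τ_{X×Y}| = 216.


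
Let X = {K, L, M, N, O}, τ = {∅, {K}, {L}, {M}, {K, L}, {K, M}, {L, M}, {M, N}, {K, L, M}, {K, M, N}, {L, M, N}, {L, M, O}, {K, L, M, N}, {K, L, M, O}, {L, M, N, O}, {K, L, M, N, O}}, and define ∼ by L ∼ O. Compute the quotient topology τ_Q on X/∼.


X/∼ = {[K], [L=O], [M], [N]}; |τ_Q| = 10.

Equivalence classes: [K], [L=O], [M], [N].
Quotient map π: X → X/∼ sends K ↦ [K], L ↦ [L=O], M ↦ [M], N ↦ [N], O ↦ [L=O].
For each subset V ⊆ X/∼, compute π^{-1}(V) ⊆ X and check whether π^{-1}(V) ∈ τ. V is open in τ_Q iff π^{-1}(V) ∈ τ.
  V = {}: π^{-1}(V) = ∅ ∈ τ ✓.
  V = {[K]}: π^{-1}(V) = {K} ∈ τ ✓.
  V = {[L=O]}: π^{-1}(V) = {L, O} ∉ τ ✗.
  V = {[K], [L=O]}: π^{-1}(V) = {K, L, O} ∉ τ ✗.
  V = {[M]}: π^{-1}(V) = {M} ∈ τ ✓.
  V = {[K], [M]}: π^{-1}(V) = {K, M} ∈ τ ✓.
  V = {[L=O], [M]}: π^{-1}(V) = {L, M, O} ∈ τ ✓.
  V = {[K], [L=O], [M]}: π^{-1}(V) = {K, L, M, O} ∈ τ ✓.
  V = {[N]}: π^{-1}(V) = {N} ∉ τ ✗.
  V = {[K], [N]}: π^{-1}(V) = {K, N} ∉ τ ✗.
  V = {[L=O], [N]}: π^{-1}(V) = {L, N, O} ∉ τ ✗.
  V = {[K], [L=O], [N]}: π^{-1}(V) = {K, L, N, O} ∉ τ ✗.
  V = {[M], [N]}: π^{-1}(V) = {M, N} ∈ τ ✓.
  V = {[K], [M], [N]}: π^{-1}(V) = {K, M, N} ∈ τ ✓.
  V = {[L=O], [M], [N]}: π^{-1}(V) = {L, M, N, O} ∈ τ ✓.
  V = {[K], [L=O], [M], [N]}: π^{-1}(V) = {K, L, M, N, O} ∈ τ ✓.
Open sets in the quotient: τ_Q = {{}, {[K]}, {[M]}, {[K], [M]}, {[L=O], [M]}, {[K], [L=O], [M]}, {[M], [N]}, {[K], [M], [N]}, {[L=O], [M], [N]}, {[K], [L=O], [M], [N]}} (10 elements).


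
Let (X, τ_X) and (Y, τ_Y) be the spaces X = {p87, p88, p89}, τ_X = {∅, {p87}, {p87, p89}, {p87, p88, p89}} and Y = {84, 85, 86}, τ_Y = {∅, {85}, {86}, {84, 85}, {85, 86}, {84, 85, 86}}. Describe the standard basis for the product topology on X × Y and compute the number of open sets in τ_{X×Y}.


Basis B = {∅ × ∅, {p87} × {85}, {p87} × {86}, {p87} × {84, 85}, {p87} × {85, 86}, {p87, p89} × {85}, {p87, p89} × {86}, {p87} × {84, 85, 86}, {p87, p88, p89} × {85}, {p87, p88, p89} × {86}, {p87, p89} × {84, 85}, {p87, p89} × {85, 86}, {p87, p89} × {84, 85, 86}, {p87, p88, p89} × {84, 85}, {p87, p88, p89} × {85, 86}, {p87, p88, p89} × {84, 85, 86}}; |τ_{X×Y}| = 40.

Enumerate products U × V with U ∈ τ_X, V ∈ τ_Y (deduplicated):
  ∅ × ∅ = {} (∅)
  {p87} × {85} = {(p87,85)}
  {p87} × {86} = {(p87,86)}
  {p87} × {84, 85} = {(p87,84), (p87,85)}
  {p87} × {85, 86} = {(p87,85), (p87,86)}
  {p87, p89} × {85} = {(p87,85), (p89,85)}
  {p87, p89} × {86} = {(p87,86), (p89,86)}
  {p87} × {84, 85, 86} = {(p87,84), (p87,85), (p87,86)}
  {p87, p88, p89} × {85} = {(p87,85), (p88,85), (p89,85)}
  {p87, p88, p89} × {86} = {(p87,86), (p88,86), (p89,86)}
  {p87, p89} × {84, 85} = {(p87,84), (p87,85), (p89,84), (p89,85)}
  {p87, p89} × {85, 86} = {(p87,85), (p87,86), (p89,85), (p89,86)}
  {p87, p89} × {84, 85, 86} = {(p87,84), (p87,85), (p87,86), (p89,84), (p89,85), (p89,86)}
  {p87, p88, p89} × {84, 85} = {(p87,84), (p87,85), (p88,84), (p88,85), (p89,84), (p89,85)}
  {p87, p88, p89} × {85, 86} = {(p87,85), (p87,86), (p88,85), (p88,86), (p89,85), (p89,86)}
  {p87, p88, p89} × {84, 85, 86} = {(p87,84), (p87,85), (p87,86), (p88,84), (p88,85), (p88,86), (p89,84), (p89,85), (p89,86)}
These 16 distinct sets form the basis B.
Close under arbitrary unions to get τ_{X×Y}; counting gives |τ_{X×Y}| = 40.


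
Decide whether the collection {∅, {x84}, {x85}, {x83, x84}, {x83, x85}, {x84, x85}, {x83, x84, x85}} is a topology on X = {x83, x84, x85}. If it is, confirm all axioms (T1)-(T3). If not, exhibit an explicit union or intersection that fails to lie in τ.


τ is NOT a topology on X.

Axiom (T1): ∅ ∈ τ? Yes; X ∈ τ? Yes.
Axiom (T2/T3): check pairwise unions and intersections of members of τ.
Counterexample for (T3): {x83, x84} ∩ {x83, x85} = {x83} ∉ τ. Therefore τ is NOT a topology.


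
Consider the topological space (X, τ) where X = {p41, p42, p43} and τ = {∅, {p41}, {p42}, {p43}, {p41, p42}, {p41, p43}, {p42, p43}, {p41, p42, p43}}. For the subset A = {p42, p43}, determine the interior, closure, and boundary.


int(A) = {p42, p43}, cl(A) = {p42, p43}, ∂A = ∅.

Closed sets in (X, τ) are complements of opens:
  closed(X, τ) = {∅, {p41}, {p42}, {p43}, {p41, p42}, {p41, p43}, {p42, p43}, {p41, p42, p43}}.
int(A) = ⋃ {U ∈ τ : U ⊆ A}. Opens contained in A: ∅, {p42}, {p43}, {p42, p43}.
Taking the union of these: int(A) = {p42, p43}.
cl(A) = ⋂ {C closed : A ⊆ C}. Closed sets containing A: {p42, p43}, {p41, p42, p43}.
Intersecting these: cl(A) = {p42, p43}.
∂A = cl(A) ∖ int(A) = {p42, p43} ∖ {p42, p43} = ∅.


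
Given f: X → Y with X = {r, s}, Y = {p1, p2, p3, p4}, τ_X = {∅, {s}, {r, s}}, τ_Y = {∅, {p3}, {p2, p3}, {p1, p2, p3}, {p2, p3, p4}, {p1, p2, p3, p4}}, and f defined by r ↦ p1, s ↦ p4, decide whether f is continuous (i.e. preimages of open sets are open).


f is NOT continuous.

Compute f^{-1}(U) for each U ∈ τ_Y:
  U = ∅: f^{-1}(U) = ∅ ∈ τ_X ✓.
  U = {p3}: f^{-1}(U) = ∅ ∈ τ_X ✓.
  U = {p2, p3}: f^{-1}(U) = ∅ ∈ τ_X ✓.
  U = {p1, p2, p3}: f^{-1}(U) = {r} ∉ τ_X ✗.
  U = {p2, p3, p4}: f^{-1}(U) = {s} ∈ τ_X ✓.
  U = {p1, p2, p3, p4}: f^{-1}(U) = {r, s} ∈ τ_X ✓.
Found U = {p1, p2, p3} with f^{-1}(U) = {r} not in τ_X. Therefore f is NOT continuous.


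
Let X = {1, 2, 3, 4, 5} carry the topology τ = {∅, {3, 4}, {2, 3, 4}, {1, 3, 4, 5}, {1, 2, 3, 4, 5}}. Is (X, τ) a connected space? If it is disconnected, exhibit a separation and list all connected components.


(X, τ) is connected.

Find clopen sets (U ∈ τ with X ∖ U ∈ τ):
  U = ∅, X ∖ U = {1, 2, 3, 4, 5} — both open, so U is clopen.
  U = {1, 2, 3, 4, 5}, X ∖ U = ∅ — both open, so U is clopen.
Only trivial clopens (∅ and X) exist, so (X, τ) is connected.
Compute connected components by grouping points that agree on all clopens:
  component: {1, 2, 3, 4, 5}


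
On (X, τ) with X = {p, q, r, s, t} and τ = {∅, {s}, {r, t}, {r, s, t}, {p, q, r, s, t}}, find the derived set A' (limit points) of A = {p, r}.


A' = {p, q, t}

For each x ∈ X, list the open sets U ∈ τ with x ∈ U, then check whether U ∩ (A ∖ {x}) ≠ ∅ for every such U.
  x = p: opens ∋ x are {p, q, r, s, t}; each meets A ∖ {p}, so x IS a limit point.
  x = q: opens ∋ x are {p, q, r, s, t}; each meets A ∖ {q}, so x IS a limit point.
  x = r: open {r, t} ∋ x has {r, t} ∩ (A ∖ {r}) = ∅, so x is NOT a limit point.
  x = s: open {s} ∋ x has {s} ∩ (A ∖ {s}) = ∅, so x is NOT a limit point.
  x = t: opens ∋ x are {r, t}, {r, s, t}, {p, q, r, s, t}; each meets A ∖ {t}, so x IS a limit point.
Collecting: A' = {p, q, t}.


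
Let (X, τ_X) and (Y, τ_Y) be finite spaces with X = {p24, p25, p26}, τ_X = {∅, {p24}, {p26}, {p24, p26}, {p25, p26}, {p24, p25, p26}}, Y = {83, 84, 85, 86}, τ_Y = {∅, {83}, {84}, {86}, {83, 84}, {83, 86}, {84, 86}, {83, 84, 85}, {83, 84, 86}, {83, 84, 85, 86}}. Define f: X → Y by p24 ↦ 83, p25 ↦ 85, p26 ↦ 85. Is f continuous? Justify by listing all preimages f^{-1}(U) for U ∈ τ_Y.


f IS continuous.

Compute f^{-1}(U) for each U ∈ τ_Y:
  U = ∅: f^{-1}(U) = ∅ ∈ τ_X ✓.
  U = {83}: f^{-1}(U) = {p24} ∈ τ_X ✓.
  U = {84}: f^{-1}(U) = ∅ ∈ τ_X ✓.
  U = {86}: f^{-1}(U) = ∅ ∈ τ_X ✓.
  U = {83, 84}: f^{-1}(U) = {p24} ∈ τ_X ✓.
  U = {83, 86}: f^{-1}(U) = {p24} ∈ τ_X ✓.
  U = {84, 86}: f^{-1}(U) = ∅ ∈ τ_X ✓.
  U = {83, 84, 85}: f^{-1}(U) = {p24, p25, p26} ∈ τ_X ✓.
  U = {83, 84, 86}: f^{-1}(U) = {p24} ∈ τ_X ✓.
  U = {83, 84, 85, 86}: f^{-1}(U) = {p24, p25, p26} ∈ τ_X ✓.
Every preimage lies in τ_X, so f IS continuous.


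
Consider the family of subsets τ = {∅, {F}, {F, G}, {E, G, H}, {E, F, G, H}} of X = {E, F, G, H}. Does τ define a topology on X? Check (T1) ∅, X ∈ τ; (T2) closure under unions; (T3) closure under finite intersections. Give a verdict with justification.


τ is NOT a topology on X.

Axiom (T1): ∅ ∈ τ? Yes; X ∈ τ? Yes.
Axiom (T2/T3): check pairwise unions and intersections of members of τ.
Counterexample for (T3): {F, G} ∩ {E, G, H} = {G} ∉ τ. Therefore τ is NOT a topology.


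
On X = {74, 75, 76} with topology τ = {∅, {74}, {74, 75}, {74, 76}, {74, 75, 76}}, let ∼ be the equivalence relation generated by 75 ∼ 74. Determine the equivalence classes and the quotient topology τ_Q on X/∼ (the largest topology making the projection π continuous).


X/∼ = {[74=75], [76]}; |τ_Q| = 3.

Equivalence classes: [74=75], [76].
Quotient map π: X → X/∼ sends 74 ↦ [74=75], 75 ↦ [74=75], 76 ↦ [76].
For each subset V ⊆ X/∼, compute π^{-1}(V) ⊆ X and check whether π^{-1}(V) ∈ τ. V is open in τ_Q iff π^{-1}(V) ∈ τ.
  V = {}: π^{-1}(V) = ∅ ∈ τ ✓.
  V = {[74=75]}: π^{-1}(V) = {74, 75} ∈ τ ✓.
  V = {[76]}: π^{-1}(V) = {76} ∉ τ ✗.
  V = {[74=75], [76]}: π^{-1}(V) = {74, 75, 76} ∈ τ ✓.
Open sets in the quotient: τ_Q = {{}, {[74=75]}, {[74=75], [76]}} (3 elements).


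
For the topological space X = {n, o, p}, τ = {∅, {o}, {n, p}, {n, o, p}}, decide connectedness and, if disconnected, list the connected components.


(X, τ) is disconnected; components = [{o}, {n, p}].

Find clopen sets (U ∈ τ with X ∖ U ∈ τ):
  U = ∅, X ∖ U = {n, o, p} — both open, so U is clopen.
  U = {o}, X ∖ U = {n, p} — both open, so U is clopen.
  U = {n, p}, X ∖ U = {o} — both open, so U is clopen.
  U = {n, o, p}, X ∖ U = ∅ — both open, so U is clopen.
Nontrivial clopen(s) exist: e.g. {o}. So (X, τ) is disconnected.
Compute connected components by grouping points that agree on all clopens:
  component: {o}
  component: {n, p}


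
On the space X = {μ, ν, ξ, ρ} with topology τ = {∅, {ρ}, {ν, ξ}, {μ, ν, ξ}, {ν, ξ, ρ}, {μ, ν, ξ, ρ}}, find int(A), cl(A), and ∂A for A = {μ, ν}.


int(A) = ∅, cl(A) = {μ, ν, ξ}, ∂A = {μ, ν, ξ}.

Closed sets in (X, τ) are complements of opens:
  closed(X, τ) = {∅, {μ}, {ρ}, {μ, ρ}, {μ, ν, ξ}, {μ, ν, ξ, ρ}}.
int(A) = ⋃ {U ∈ τ : U ⊆ A}. Opens contained in A: ∅.
Taking the union of these: int(A) = ∅.
cl(A) = ⋂ {C closed : A ⊆ C}. Closed sets containing A: {μ, ν, ξ}, {μ, ν, ξ, ρ}.
Intersecting these: cl(A) = {μ, ν, ξ}.
∂A = cl(A) ∖ int(A) = {μ, ν, ξ} ∖ ∅ = {μ, ν, ξ}.


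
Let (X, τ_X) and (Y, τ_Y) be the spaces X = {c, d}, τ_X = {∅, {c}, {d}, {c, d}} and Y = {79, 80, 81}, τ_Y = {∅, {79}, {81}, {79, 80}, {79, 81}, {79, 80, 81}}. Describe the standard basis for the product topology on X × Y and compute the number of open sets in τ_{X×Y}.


Basis B = {∅ × ∅, {c} × {79}, {c} × {81}, {d} × {79}, {d} × {81}, {c} × {79, 80}, {c} × {79, 81}, {c, d} × {79}, {c, d} × {81}, {d} × {79, 80}, {d} × {79, 81}, {c} × {79, 80, 81}, {d} × {79, 80, 81}, {c, d} × {79, 80}, {c, d} × {79, 81}, {c, d} × {79, 80, 81}}; |τ_{X×Y}| = 36.

Enumerate products U × V with U ∈ τ_X, V ∈ τ_Y (deduplicated):
  ∅ × ∅ = {} (∅)
  {c} × {79} = {(c,79)}
  {c} × {81} = {(c,81)}
  {d} × {79} = {(d,79)}
  {d} × {81} = {(d,81)}
  {c} × {79, 80} = {(c,79), (c,80)}
  {c} × {79, 81} = {(c,79), (c,81)}
  {c, d} × {79} = {(c,79), (d,79)}
  {c, d} × {81} = {(c,81), (d,81)}
  {d} × {79, 80} = {(d,79), (d,80)}
  {d} × {79, 81} = {(d,79), (d,81)}
  {c} × {79, 80, 81} = {(c,79), (c,80), (c,81)}
  {d} × {79, 80, 81} = {(d,79), (d,80), (d,81)}
  {c, d} × {79, 80} = {(c,79), (c,80), (d,79), (d,80)}
  {c, d} × {79, 81} = {(c,79), (c,81), (d,79), (d,81)}
  {c, d} × {79, 80, 81} = {(c,79), (c,80), (c,81), (d,79), (d,80), (d,81)}
These 16 distinct sets form the basis B.
Close under arbitrary unions to get τ_{X×Y}; counting gives |τ_{X×Y}| = 36.


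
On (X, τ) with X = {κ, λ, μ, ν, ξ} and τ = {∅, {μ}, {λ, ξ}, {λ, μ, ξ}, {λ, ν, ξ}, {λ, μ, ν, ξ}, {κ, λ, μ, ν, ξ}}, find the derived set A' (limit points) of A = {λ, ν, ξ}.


A' = {κ, λ, ν, ξ}

For each x ∈ X, list the open sets U ∈ τ with x ∈ U, then check whether U ∩ (A ∖ {x}) ≠ ∅ for every such U.
  x = κ: opens ∋ x are {κ, λ, μ, ν, ξ}; each meets A ∖ {κ}, so x IS a limit point.
  x = λ: opens ∋ x are {λ, ξ}, {λ, μ, ξ}, {λ, ν, ξ}, {λ, μ, ν, ξ}, {κ, λ, μ, ν, ξ}; each meets A ∖ {λ}, so x IS a limit point.
  x = μ: open {μ} ∋ x has {μ} ∩ (A ∖ {μ}) = ∅, so x is NOT a limit point.
  x = ν: opens ∋ x are {λ, ν, ξ}, {λ, μ, ν, ξ}, {κ, λ, μ, ν, ξ}; each meets A ∖ {ν}, so x IS a limit point.
  x = ξ: opens ∋ x are {λ, ξ}, {λ, μ, ξ}, {λ, ν, ξ}, {λ, μ, ν, ξ}, {κ, λ, μ, ν, ξ}; each meets A ∖ {ξ}, so x IS a limit point.
Collecting: A' = {κ, λ, ν, ξ}.


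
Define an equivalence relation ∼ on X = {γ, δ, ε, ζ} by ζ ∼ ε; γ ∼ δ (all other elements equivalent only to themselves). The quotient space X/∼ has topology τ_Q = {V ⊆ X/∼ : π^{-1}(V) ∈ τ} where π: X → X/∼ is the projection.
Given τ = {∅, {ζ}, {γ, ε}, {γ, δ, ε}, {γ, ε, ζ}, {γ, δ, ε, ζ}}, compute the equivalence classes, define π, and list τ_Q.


X/∼ = {[γ=δ], [ε=ζ]}; |τ_Q| = 2.

Equivalence classes: [γ=δ], [ε=ζ].
Quotient map π: X → X/∼ sends γ ↦ [γ=δ], δ ↦ [γ=δ], ε ↦ [ε=ζ], ζ ↦ [ε=ζ].
For each subset V ⊆ X/∼, compute π^{-1}(V) ⊆ X and check whether π^{-1}(V) ∈ τ. V is open in τ_Q iff π^{-1}(V) ∈ τ.
  V = {}: π^{-1}(V) = ∅ ∈ τ ✓.
  V = {[γ=δ]}: π^{-1}(V) = {γ, δ} ∉ τ ✗.
  V = {[ε=ζ]}: π^{-1}(V) = {ε, ζ} ∉ τ ✗.
  V = {[γ=δ], [ε=ζ]}: π^{-1}(V) = {γ, δ, ε, ζ} ∈ τ ✓.
Open sets in the quotient: τ_Q = {{}, {[γ=δ], [ε=ζ]}} (2 elements).


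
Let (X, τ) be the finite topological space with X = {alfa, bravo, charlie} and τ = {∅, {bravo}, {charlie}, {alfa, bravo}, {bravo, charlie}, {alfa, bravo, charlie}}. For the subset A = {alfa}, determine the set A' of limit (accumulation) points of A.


A' = ∅

For each x ∈ X, list the open sets U ∈ τ with x ∈ U, then check whether U ∩ (A ∖ {x}) ≠ ∅ for every such U.
  x = alfa: open {alfa, bravo} ∋ x has {alfa, bravo} ∩ (A ∖ {alfa}) = ∅, so x is NOT a limit point.
  x = bravo: open {bravo} ∋ x has {bravo} ∩ (A ∖ {bravo}) = ∅, so x is NOT a limit point.
  x = charlie: open {charlie} ∋ x has {charlie} ∩ (A ∖ {charlie}) = ∅, so x is NOT a limit point.
Collecting: A' = ∅.


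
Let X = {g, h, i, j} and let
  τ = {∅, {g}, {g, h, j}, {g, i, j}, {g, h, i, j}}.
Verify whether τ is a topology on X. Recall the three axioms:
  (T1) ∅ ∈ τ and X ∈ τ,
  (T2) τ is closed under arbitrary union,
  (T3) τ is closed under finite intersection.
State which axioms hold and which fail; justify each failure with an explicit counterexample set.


τ is NOT a topology on X.

Axiom (T1): ∅ ∈ τ? Yes; X ∈ τ? Yes.
Axiom (T2/T3): check pairwise unions and intersections of members of τ.
Counterexample for (T3): {g, h, j} ∩ {g, i, j} = {g, j} ∉ τ. Therefore τ is NOT a topology.


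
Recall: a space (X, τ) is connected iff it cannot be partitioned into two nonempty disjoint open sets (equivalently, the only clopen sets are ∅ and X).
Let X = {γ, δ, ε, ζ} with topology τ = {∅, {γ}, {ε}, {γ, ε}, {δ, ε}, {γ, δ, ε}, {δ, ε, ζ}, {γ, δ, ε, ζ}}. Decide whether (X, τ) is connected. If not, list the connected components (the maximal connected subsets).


(X, τ) is disconnected; components = [{γ}, {δ, ε, ζ}].

Find clopen sets (U ∈ τ with X ∖ U ∈ τ):
  U = ∅, X ∖ U = {γ, δ, ε, ζ} — both open, so U is clopen.
  U = {γ}, X ∖ U = {δ, ε, ζ} — both open, so U is clopen.
  U = {δ, ε, ζ}, X ∖ U = {γ} — both open, so U is clopen.
  U = {γ, δ, ε, ζ}, X ∖ U = ∅ — both open, so U is clopen.
Nontrivial clopen(s) exist: e.g. {δ, ε, ζ}. So (X, τ) is disconnected.
Compute connected components by grouping points that agree on all clopens:
  component: {γ}
  component: {δ, ε, ζ}


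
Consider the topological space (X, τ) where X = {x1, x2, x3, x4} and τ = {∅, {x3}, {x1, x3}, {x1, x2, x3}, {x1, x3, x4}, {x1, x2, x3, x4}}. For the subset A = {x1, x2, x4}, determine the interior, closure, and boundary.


int(A) = ∅, cl(A) = {x1, x2, x4}, ∂A = {x1, x2, x4}.

Closed sets in (X, τ) are complements of opens:
  closed(X, τ) = {∅, {x2}, {x4}, {x2, x4}, {x1, x2, x4}, {x1, x2, x3, x4}}.
int(A) = ⋃ {U ∈ τ : U ⊆ A}. Opens contained in A: ∅.
Taking the union of these: int(A) = ∅.
cl(A) = ⋂ {C closed : A ⊆ C}. Closed sets containing A: {x1, x2, x4}, {x1, x2, x3, x4}.
Intersecting these: cl(A) = {x1, x2, x4}.
∂A = cl(A) ∖ int(A) = {x1, x2, x4} ∖ ∅ = {x1, x2, x4}.


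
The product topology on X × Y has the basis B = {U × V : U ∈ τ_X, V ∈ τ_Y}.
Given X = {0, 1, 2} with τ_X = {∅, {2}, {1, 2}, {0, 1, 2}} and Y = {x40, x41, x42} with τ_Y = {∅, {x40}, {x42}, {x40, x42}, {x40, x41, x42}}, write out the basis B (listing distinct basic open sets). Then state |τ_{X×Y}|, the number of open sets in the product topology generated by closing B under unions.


Basis B = {∅ × ∅, {2} × {x40}, {2} × {x42}, {1, 2} × {x40}, {1, 2} × {x42}, {2} × {x40, x42}, {0, 1, 2} × {x40}, {0, 1, 2} × {x42}, {2} × {x40, x41, x42}, {1, 2} × {x40, x42}, {0, 1, 2} × {x40, x42}, {1, 2} × {x40, x41, x42}, {0, 1, 2} × {x40, x41, x42}}; |τ_{X×Y}| = 30.

Enumerate products U × V with U ∈ τ_X, V ∈ τ_Y (deduplicated):
  ∅ × ∅ = {} (∅)
  {2} × {x40} = {(2,x40)}
  {2} × {x42} = {(2,x42)}
  {1, 2} × {x40} = {(1,x40), (2,x40)}
  {1, 2} × {x42} = {(1,x42), (2,x42)}
  {2} × {x40, x42} = {(2,x40), (2,x42)}
  {0, 1, 2} × {x40} = {(0,x40), (1,x40), (2,x40)}
  {0, 1, 2} × {x42} = {(0,x42), (1,x42), (2,x42)}
  {2} × {x40, x41, x42} = {(2,x40), (2,x41), (2,x42)}
  {1, 2} × {x40, x42} = {(1,x40), (1,x42), (2,x40), (2,x42)}
  {0, 1, 2} × {x40, x42} = {(0,x40), (0,x42), (1,x40), (1,x42), (2,x40), (2,x42)}
  {1, 2} × {x40, x41, x42} = {(1,x40), (1,x41), (1,x42), (2,x40), (2,x41), (2,x42)}
  {0, 1, 2} × {x40, x41, x42} = {(0,x40), (0,x41), (0,x42), (1,x40), (1,x41), (1,x42), (2,x40), (2,x41), (2,x42)}
These 13 distinct sets form the basis B.
Close under arbitrary unions to get τ_{X×Y}; counting gives |τ_{X×Y}| = 30.


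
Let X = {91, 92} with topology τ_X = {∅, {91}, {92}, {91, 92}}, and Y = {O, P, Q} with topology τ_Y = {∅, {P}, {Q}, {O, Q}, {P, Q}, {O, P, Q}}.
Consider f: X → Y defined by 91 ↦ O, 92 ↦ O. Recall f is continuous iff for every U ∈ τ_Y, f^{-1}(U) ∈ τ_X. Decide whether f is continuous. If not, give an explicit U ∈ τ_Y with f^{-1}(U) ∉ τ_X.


f IS continuous.

Compute f^{-1}(U) for each U ∈ τ_Y:
  U = ∅: f^{-1}(U) = ∅ ∈ τ_X ✓.
  U = {P}: f^{-1}(U) = ∅ ∈ τ_X ✓.
  U = {Q}: f^{-1}(U) = ∅ ∈ τ_X ✓.
  U = {O, Q}: f^{-1}(U) = {91, 92} ∈ τ_X ✓.
  U = {P, Q}: f^{-1}(U) = ∅ ∈ τ_X ✓.
  U = {O, P, Q}: f^{-1}(U) = {91, 92} ∈ τ_X ✓.
Every preimage lies in τ_X, so f IS continuous.


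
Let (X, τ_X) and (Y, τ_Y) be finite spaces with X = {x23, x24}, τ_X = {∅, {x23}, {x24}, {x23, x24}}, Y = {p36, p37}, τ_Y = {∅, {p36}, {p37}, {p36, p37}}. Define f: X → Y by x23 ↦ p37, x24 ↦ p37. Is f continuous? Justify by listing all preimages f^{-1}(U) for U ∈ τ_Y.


f IS continuous.

Compute f^{-1}(U) for each U ∈ τ_Y:
  U = ∅: f^{-1}(U) = ∅ ∈ τ_X ✓.
  U = {p36}: f^{-1}(U) = ∅ ∈ τ_X ✓.
  U = {p37}: f^{-1}(U) = {x23, x24} ∈ τ_X ✓.
  U = {p36, p37}: f^{-1}(U) = {x23, x24} ∈ τ_X ✓.
Every preimage lies in τ_X, so f IS continuous.


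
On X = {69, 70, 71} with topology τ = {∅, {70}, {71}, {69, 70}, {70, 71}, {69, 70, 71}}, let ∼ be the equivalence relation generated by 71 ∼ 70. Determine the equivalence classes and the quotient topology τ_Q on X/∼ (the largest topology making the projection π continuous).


X/∼ = {[69], [70=71]}; |τ_Q| = 3.

Equivalence classes: [69], [70=71].
Quotient map π: X → X/∼ sends 69 ↦ [69], 70 ↦ [70=71], 71 ↦ [70=71].
For each subset V ⊆ X/∼, compute π^{-1}(V) ⊆ X and check whether π^{-1}(V) ∈ τ. V is open in τ_Q iff π^{-1}(V) ∈ τ.
  V = {}: π^{-1}(V) = ∅ ∈ τ ✓.
  V = {[69]}: π^{-1}(V) = {69} ∉ τ ✗.
  V = {[70=71]}: π^{-1}(V) = {70, 71} ∈ τ ✓.
  V = {[69], [70=71]}: π^{-1}(V) = {69, 70, 71} ∈ τ ✓.
Open sets in the quotient: τ_Q = {{}, {[70=71]}, {[69], [70=71]}} (3 elements).


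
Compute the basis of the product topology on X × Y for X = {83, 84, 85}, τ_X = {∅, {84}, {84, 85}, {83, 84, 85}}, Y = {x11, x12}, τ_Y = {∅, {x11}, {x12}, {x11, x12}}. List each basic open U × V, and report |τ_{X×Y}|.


Basis B = {∅ × ∅, {84} × {x11}, {84} × {x12}, {84} × {x11, x12}, {84, 85} × {x11}, {84, 85} × {x12}, {83, 84, 85} × {x11}, {83, 84, 85} × {x12}, {84, 85} × {x11, x12}, {83, 84, 85} × {x11, x12}}; |τ_{X×Y}| = 16.

Enumerate products U × V with U ∈ τ_X, V ∈ τ_Y (deduplicated):
  ∅ × ∅ = {} (∅)
  {84} × {x11} = {(84,x11)}
  {84} × {x12} = {(84,x12)}
  {84} × {x11, x12} = {(84,x11), (84,x12)}
  {84, 85} × {x11} = {(84,x11), (85,x11)}
  {84, 85} × {x12} = {(84,x12), (85,x12)}
  {83, 84, 85} × {x11} = {(83,x11), (84,x11), (85,x11)}
  {83, 84, 85} × {x12} = {(83,x12), (84,x12), (85,x12)}
  {84, 85} × {x11, x12} = {(84,x11), (84,x12), (85,x11), (85,x12)}
  {83, 84, 85} × {x11, x12} = {(83,x11), (83,x12), (84,x11), (84,x12), (85,x11), (85,x12)}
These 10 distinct sets form the basis B.
Close under arbitrary unions to get τ_{X×Y}; counting gives |τ_{X×Y}| = 16.


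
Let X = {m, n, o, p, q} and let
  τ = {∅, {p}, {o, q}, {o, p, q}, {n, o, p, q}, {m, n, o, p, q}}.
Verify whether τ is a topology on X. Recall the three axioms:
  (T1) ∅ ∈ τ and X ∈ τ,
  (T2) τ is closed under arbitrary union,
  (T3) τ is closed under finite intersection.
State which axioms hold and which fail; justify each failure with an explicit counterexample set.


τ IS a topology on X.

Axiom (T1): ∅ ∈ τ? Yes; X ∈ τ? Yes.
Axiom (T2/T3): check pairwise unions and intersections of members of τ.
All pairwise intersections and unions checked — each lies in τ. Therefore τ satisfies (T1), (T2), (T3): it IS a topology on X.


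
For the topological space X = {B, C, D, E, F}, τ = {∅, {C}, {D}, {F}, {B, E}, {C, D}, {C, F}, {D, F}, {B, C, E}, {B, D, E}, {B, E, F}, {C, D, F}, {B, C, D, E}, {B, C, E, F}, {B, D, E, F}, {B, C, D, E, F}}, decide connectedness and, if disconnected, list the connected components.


(X, τ) is disconnected; components = [{C}, {D}, {F}, {B, E}].

Find clopen sets (U ∈ τ with X ∖ U ∈ τ):
  U = ∅, X ∖ U = {B, C, D, E, F} — both open, so U is clopen.
  U = {C}, X ∖ U = {B, D, E, F} — both open, so U is clopen.
  U = {D}, X ∖ U = {B, C, E, F} — both open, so U is clopen.
  U = {F}, X ∖ U = {B, C, D, E} — both open, so U is clopen.
  U = {B, E}, X ∖ U = {C, D, F} — both open, so U is clopen.
  U = {C, D}, X ∖ U = {B, E, F} — both open, so U is clopen.
  U = {C, F}, X ∖ U = {B, D, E} — both open, so U is clopen.
  U = {D, F}, X ∖ U = {B, C, E} — both open, so U is clopen.
  U = {B, C, E}, X ∖ U = {D, F} — both open, so U is clopen.
  U = {B, D, E}, X ∖ U = {C, F} — both open, so U is clopen.
  U = {B, E, F}, X ∖ U = {C, D} — both open, so U is clopen.
  U = {C, D, F}, X ∖ U = {B, E} — both open, so U is clopen.
  U = {B, C, D, E}, X ∖ U = {F} — both open, so U is clopen.
  U = {B, C, E, F}, X ∖ U = {D} — both open, so U is clopen.
  U = {B, D, E, F}, X ∖ U = {C} — both open, so U is clopen.
  U = {B, C, D, E, F}, X ∖ U = ∅ — both open, so U is clopen.
Nontrivial clopen(s) exist: e.g. {F}. So (X, τ) is disconnected.
Compute connected components by grouping points that agree on all clopens:
  component: {C}
  component: {D}
  component: {F}
  component: {B, E}
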